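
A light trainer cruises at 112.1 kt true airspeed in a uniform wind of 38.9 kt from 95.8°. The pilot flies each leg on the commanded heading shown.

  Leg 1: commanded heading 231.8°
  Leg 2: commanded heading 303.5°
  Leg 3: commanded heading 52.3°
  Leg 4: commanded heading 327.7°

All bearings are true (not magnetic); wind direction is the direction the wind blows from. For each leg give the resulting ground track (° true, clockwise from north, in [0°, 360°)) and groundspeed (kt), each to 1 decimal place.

Leg 1: heading 231.8°; drift +10.9° → track 242.7°, groundspeed 142.7 kt
Leg 2: heading 303.5°; drift -7.0° → track 296.5°, groundspeed 147.7 kt
Leg 3: heading 52.3°; drift -17.7° → track 34.6°, groundspeed 88.1 kt
Leg 4: heading 327.7°; drift -12.7° → track 315.0°, groundspeed 139.5 kt

Leg 1: track=242.7°, groundspeed=142.7 kt
Leg 2: track=296.5°, groundspeed=147.7 kt
Leg 3: track=34.6°, groundspeed=88.1 kt
Leg 4: track=315.0°, groundspeed=139.5 kt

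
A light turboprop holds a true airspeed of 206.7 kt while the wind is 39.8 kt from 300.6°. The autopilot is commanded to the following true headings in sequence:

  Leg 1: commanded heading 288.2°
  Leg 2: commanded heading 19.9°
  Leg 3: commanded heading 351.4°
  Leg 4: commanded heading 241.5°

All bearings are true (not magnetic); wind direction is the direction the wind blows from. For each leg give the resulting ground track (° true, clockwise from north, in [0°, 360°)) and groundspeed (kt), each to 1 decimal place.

Leg 1: track=285.3°, groundspeed=168.0 kt
Leg 2: track=31.0°, groundspeed=203.1 kt
Leg 3: track=1.0°, groundspeed=184.1 kt
Leg 4: track=231.1°, groundspeed=189.4 kt

Leg 1: heading 288.2°; drift -2.9° → track 285.3°, groundspeed 168.0 kt
Leg 2: heading 19.9°; drift +11.1° → track 31.0°, groundspeed 203.1 kt
Leg 3: heading 351.4°; drift +9.6° → track 1.0°, groundspeed 184.1 kt
Leg 4: heading 241.5°; drift -10.4° → track 231.1°, groundspeed 189.4 kt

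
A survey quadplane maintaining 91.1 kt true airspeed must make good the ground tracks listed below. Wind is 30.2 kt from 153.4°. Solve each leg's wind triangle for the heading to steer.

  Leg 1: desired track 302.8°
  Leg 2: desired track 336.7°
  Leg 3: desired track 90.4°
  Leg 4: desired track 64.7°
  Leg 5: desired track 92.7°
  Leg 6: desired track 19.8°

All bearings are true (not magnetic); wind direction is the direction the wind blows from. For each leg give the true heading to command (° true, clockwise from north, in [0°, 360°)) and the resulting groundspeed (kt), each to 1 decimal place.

Leg 1: heading=293.1°, groundspeed=115.8 kt
Leg 2: heading=337.8°, groundspeed=121.2 kt
Leg 3: heading=107.6°, groundspeed=73.3 kt
Leg 4: heading=84.1°, groundspeed=85.3 kt
Leg 5: heading=109.5°, groundspeed=72.4 kt
Leg 6: heading=33.7°, groundspeed=109.3 kt

Leg 1: desired track 302.8°; wind correction -9.7° → command heading 293.1°, groundspeed 115.8 kt
Leg 2: desired track 336.7°; wind correction +1.1° → command heading 337.8°, groundspeed 121.2 kt
Leg 3: desired track 90.4°; wind correction +17.2° → command heading 107.6°, groundspeed 73.3 kt
Leg 4: desired track 64.7°; wind correction +19.4° → command heading 84.1°, groundspeed 85.3 kt
Leg 5: desired track 92.7°; wind correction +16.8° → command heading 109.5°, groundspeed 72.4 kt
Leg 6: desired track 19.8°; wind correction +13.9° → command heading 33.7°, groundspeed 109.3 kt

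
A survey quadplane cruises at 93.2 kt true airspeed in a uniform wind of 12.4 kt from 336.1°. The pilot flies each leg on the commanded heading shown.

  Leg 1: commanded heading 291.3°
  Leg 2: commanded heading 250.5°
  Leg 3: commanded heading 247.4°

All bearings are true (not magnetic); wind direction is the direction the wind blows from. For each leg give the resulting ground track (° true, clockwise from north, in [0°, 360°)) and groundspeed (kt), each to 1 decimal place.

Leg 1: track=285.4°, groundspeed=84.9 kt
Leg 2: track=242.9°, groundspeed=93.1 kt
Leg 3: track=239.8°, groundspeed=93.7 kt

Leg 1: heading 291.3°; drift -5.9° → track 285.4°, groundspeed 84.9 kt
Leg 2: heading 250.5°; drift -7.6° → track 242.9°, groundspeed 93.1 kt
Leg 3: heading 247.4°; drift -7.6° → track 239.8°, groundspeed 93.7 kt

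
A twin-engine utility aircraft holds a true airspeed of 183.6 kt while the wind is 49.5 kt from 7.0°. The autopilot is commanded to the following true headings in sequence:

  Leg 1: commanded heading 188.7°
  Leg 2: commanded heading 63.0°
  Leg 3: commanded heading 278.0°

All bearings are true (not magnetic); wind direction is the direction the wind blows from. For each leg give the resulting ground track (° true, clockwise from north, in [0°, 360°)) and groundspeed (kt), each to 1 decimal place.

Leg 1: track=188.3°, groundspeed=233.1 kt
Leg 2: track=77.7°, groundspeed=161.2 kt
Leg 3: track=262.8°, groundspeed=189.3 kt

Leg 1: heading 188.7°; drift -0.4° → track 188.3°, groundspeed 233.1 kt
Leg 2: heading 63.0°; drift +14.7° → track 77.7°, groundspeed 161.2 kt
Leg 3: heading 278.0°; drift -15.2° → track 262.8°, groundspeed 189.3 kt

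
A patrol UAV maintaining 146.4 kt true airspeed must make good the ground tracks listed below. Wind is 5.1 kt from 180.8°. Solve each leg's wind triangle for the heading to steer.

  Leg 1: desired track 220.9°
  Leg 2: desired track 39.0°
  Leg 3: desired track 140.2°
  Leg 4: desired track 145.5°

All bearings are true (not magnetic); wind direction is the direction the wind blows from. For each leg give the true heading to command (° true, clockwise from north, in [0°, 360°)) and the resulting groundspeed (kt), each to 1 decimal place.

Leg 1: heading=219.6°, groundspeed=142.5 kt
Leg 2: heading=40.2°, groundspeed=150.4 kt
Leg 3: heading=141.5°, groundspeed=142.5 kt
Leg 4: heading=146.7°, groundspeed=142.2 kt

Leg 1: desired track 220.9°; wind correction -1.3° → command heading 219.6°, groundspeed 142.5 kt
Leg 2: desired track 39.0°; wind correction +1.2° → command heading 40.2°, groundspeed 150.4 kt
Leg 3: desired track 140.2°; wind correction +1.3° → command heading 141.5°, groundspeed 142.5 kt
Leg 4: desired track 145.5°; wind correction +1.2° → command heading 146.7°, groundspeed 142.2 kt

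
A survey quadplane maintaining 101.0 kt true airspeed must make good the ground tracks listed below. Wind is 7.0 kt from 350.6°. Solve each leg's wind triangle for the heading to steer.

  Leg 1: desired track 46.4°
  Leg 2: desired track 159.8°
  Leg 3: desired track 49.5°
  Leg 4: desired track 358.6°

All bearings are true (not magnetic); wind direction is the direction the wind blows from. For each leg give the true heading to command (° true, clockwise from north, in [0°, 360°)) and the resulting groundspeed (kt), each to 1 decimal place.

Leg 1: desired track 46.4°; wind correction -3.3° → command heading 43.1°, groundspeed 96.9 kt
Leg 2: desired track 159.8°; wind correction -0.7° → command heading 159.1°, groundspeed 107.9 kt
Leg 3: desired track 49.5°; wind correction -3.4° → command heading 46.1°, groundspeed 97.2 kt
Leg 4: desired track 358.6°; wind correction -0.6° → command heading 358.0°, groundspeed 94.1 kt

Leg 1: heading=43.1°, groundspeed=96.9 kt
Leg 2: heading=159.1°, groundspeed=107.9 kt
Leg 3: heading=46.1°, groundspeed=97.2 kt
Leg 4: heading=358.0°, groundspeed=94.1 kt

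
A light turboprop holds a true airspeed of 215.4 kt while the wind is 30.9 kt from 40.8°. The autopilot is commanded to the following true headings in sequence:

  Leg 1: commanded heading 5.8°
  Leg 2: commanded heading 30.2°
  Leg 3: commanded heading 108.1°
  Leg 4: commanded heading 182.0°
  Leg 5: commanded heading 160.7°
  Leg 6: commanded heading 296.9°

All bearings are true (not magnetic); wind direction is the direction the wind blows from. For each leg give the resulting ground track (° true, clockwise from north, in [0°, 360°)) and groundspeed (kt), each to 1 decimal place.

Leg 1: track=0.5°, groundspeed=190.9 kt
Leg 2: track=28.4°, groundspeed=185.1 kt
Leg 3: track=116.1°, groundspeed=205.5 kt
Leg 4: track=186.6°, groundspeed=240.3 kt
Leg 5: track=167.3°, groundspeed=232.4 kt
Leg 6: track=289.2°, groundspeed=224.8 kt

Leg 1: heading 5.8°; drift -5.3° → track 0.5°, groundspeed 190.9 kt
Leg 2: heading 30.2°; drift -1.8° → track 28.4°, groundspeed 185.1 kt
Leg 3: heading 108.1°; drift +8.0° → track 116.1°, groundspeed 205.5 kt
Leg 4: heading 182.0°; drift +4.6° → track 186.6°, groundspeed 240.3 kt
Leg 5: heading 160.7°; drift +6.6° → track 167.3°, groundspeed 232.4 kt
Leg 6: heading 296.9°; drift -7.7° → track 289.2°, groundspeed 224.8 kt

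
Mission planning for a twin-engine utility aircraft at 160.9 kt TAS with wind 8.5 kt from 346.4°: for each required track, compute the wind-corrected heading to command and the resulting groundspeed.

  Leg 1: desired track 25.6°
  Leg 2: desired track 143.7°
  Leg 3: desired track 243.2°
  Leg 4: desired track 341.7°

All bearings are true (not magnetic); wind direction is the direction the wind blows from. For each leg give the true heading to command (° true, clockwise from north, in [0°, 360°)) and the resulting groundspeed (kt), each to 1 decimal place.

Leg 1: desired track 25.6°; wind correction -1.9° → command heading 23.7°, groundspeed 154.2 kt
Leg 2: desired track 143.7°; wind correction -1.2° → command heading 142.5°, groundspeed 168.7 kt
Leg 3: desired track 243.2°; wind correction +2.9° → command heading 246.1°, groundspeed 162.6 kt
Leg 4: desired track 341.7°; wind correction +0.2° → command heading 341.9°, groundspeed 152.4 kt

Leg 1: heading=23.7°, groundspeed=154.2 kt
Leg 2: heading=142.5°, groundspeed=168.7 kt
Leg 3: heading=246.1°, groundspeed=162.6 kt
Leg 4: heading=341.9°, groundspeed=152.4 kt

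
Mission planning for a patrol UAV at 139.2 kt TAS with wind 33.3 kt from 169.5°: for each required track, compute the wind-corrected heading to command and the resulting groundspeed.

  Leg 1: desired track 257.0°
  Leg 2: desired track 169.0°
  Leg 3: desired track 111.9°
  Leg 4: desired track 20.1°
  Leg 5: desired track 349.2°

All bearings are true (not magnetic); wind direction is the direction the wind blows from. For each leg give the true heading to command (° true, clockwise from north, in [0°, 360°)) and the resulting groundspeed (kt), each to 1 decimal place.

Leg 1: heading=243.2°, groundspeed=133.7 kt
Leg 2: heading=169.1°, groundspeed=105.9 kt
Leg 3: heading=123.6°, groundspeed=118.5 kt
Leg 4: heading=27.1°, groundspeed=166.8 kt
Leg 5: heading=349.1°, groundspeed=172.5 kt

Leg 1: desired track 257.0°; wind correction -13.8° → command heading 243.2°, groundspeed 133.7 kt
Leg 2: desired track 169.0°; wind correction +0.1° → command heading 169.1°, groundspeed 105.9 kt
Leg 3: desired track 111.9°; wind correction +11.7° → command heading 123.6°, groundspeed 118.5 kt
Leg 4: desired track 20.1°; wind correction +7.0° → command heading 27.1°, groundspeed 166.8 kt
Leg 5: desired track 349.2°; wind correction -0.1° → command heading 349.1°, groundspeed 172.5 kt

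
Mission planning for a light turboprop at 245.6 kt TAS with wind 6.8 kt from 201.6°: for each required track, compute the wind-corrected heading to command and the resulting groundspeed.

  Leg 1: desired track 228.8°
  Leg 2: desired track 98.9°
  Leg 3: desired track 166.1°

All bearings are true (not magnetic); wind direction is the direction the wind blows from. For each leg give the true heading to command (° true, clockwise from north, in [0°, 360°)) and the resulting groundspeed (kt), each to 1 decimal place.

Leg 1: desired track 228.8°; wind correction -0.7° → command heading 228.1°, groundspeed 239.5 kt
Leg 2: desired track 98.9°; wind correction +1.5° → command heading 100.4°, groundspeed 247.0 kt
Leg 3: desired track 166.1°; wind correction +0.9° → command heading 167.0°, groundspeed 240.0 kt

Leg 1: heading=228.1°, groundspeed=239.5 kt
Leg 2: heading=100.4°, groundspeed=247.0 kt
Leg 3: heading=167.0°, groundspeed=240.0 kt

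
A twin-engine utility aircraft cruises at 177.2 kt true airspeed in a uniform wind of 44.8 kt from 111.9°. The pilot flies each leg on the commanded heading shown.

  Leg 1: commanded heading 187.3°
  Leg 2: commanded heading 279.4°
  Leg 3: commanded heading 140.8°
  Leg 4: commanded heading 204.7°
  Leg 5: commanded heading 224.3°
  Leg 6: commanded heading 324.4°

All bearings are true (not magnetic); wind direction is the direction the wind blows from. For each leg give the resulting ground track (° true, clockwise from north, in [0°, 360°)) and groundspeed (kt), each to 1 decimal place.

Leg 1: track=201.9°, groundspeed=171.5 kt
Leg 2: track=281.9°, groundspeed=221.2 kt
Leg 3: track=149.7°, groundspeed=139.7 kt
Leg 4: track=218.7°, groundspeed=184.9 kt
Leg 5: track=236.3°, groundspeed=198.6 kt
Leg 6: track=318.0°, groundspeed=216.3 kt

Leg 1: heading 187.3°; drift +14.6° → track 201.9°, groundspeed 171.5 kt
Leg 2: heading 279.4°; drift +2.5° → track 281.9°, groundspeed 221.2 kt
Leg 3: heading 140.8°; drift +8.9° → track 149.7°, groundspeed 139.7 kt
Leg 4: heading 204.7°; drift +14.0° → track 218.7°, groundspeed 184.9 kt
Leg 5: heading 224.3°; drift +12.0° → track 236.3°, groundspeed 198.6 kt
Leg 6: heading 324.4°; drift -6.4° → track 318.0°, groundspeed 216.3 kt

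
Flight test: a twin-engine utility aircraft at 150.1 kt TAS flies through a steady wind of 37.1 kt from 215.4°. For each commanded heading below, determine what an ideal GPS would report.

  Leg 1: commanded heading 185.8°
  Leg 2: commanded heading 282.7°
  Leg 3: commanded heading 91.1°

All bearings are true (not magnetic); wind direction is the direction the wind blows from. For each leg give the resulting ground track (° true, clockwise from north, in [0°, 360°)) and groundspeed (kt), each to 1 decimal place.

Leg 1: track=177.0°, groundspeed=119.3 kt
Leg 2: track=296.8°, groundspeed=140.0 kt
Leg 3: track=80.9°, groundspeed=173.7 kt

Leg 1: heading 185.8°; drift -8.8° → track 177.0°, groundspeed 119.3 kt
Leg 2: heading 282.7°; drift +14.1° → track 296.8°, groundspeed 140.0 kt
Leg 3: heading 91.1°; drift -10.2° → track 80.9°, groundspeed 173.7 kt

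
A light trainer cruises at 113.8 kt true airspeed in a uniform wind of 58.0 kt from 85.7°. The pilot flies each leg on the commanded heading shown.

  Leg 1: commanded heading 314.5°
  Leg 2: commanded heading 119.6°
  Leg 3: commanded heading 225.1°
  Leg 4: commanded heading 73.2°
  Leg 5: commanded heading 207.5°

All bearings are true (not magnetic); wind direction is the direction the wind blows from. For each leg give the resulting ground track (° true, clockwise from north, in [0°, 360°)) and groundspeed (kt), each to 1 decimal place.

Leg 1: track=298.5°, groundspeed=158.1 kt
Leg 2: track=145.8°, groundspeed=73.2 kt
Leg 3: track=238.5°, groundspeed=162.3 kt
Leg 4: track=60.8°, groundspeed=58.5 kt
Leg 5: track=226.4°, groundspeed=152.5 kt

Leg 1: heading 314.5°; drift -16.0° → track 298.5°, groundspeed 158.1 kt
Leg 2: heading 119.6°; drift +26.2° → track 145.8°, groundspeed 73.2 kt
Leg 3: heading 225.1°; drift +13.4° → track 238.5°, groundspeed 162.3 kt
Leg 4: heading 73.2°; drift -12.4° → track 60.8°, groundspeed 58.5 kt
Leg 5: heading 207.5°; drift +18.9° → track 226.4°, groundspeed 152.5 kt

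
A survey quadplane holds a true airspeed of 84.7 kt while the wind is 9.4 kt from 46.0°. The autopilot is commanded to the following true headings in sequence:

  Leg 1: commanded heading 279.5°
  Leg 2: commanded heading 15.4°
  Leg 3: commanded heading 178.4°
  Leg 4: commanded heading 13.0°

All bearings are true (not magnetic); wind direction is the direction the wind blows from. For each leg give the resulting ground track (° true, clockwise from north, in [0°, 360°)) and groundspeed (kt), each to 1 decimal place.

Leg 1: heading 279.5°; drift -4.8° → track 274.7°, groundspeed 90.6 kt
Leg 2: heading 15.4°; drift -3.6° → track 11.8°, groundspeed 76.8 kt
Leg 3: heading 178.4°; drift +4.4° → track 182.8°, groundspeed 91.3 kt
Leg 4: heading 13.0°; drift -3.8° → track 9.2°, groundspeed 77.0 kt

Leg 1: track=274.7°, groundspeed=90.6 kt
Leg 2: track=11.8°, groundspeed=76.8 kt
Leg 3: track=182.8°, groundspeed=91.3 kt
Leg 4: track=9.2°, groundspeed=77.0 kt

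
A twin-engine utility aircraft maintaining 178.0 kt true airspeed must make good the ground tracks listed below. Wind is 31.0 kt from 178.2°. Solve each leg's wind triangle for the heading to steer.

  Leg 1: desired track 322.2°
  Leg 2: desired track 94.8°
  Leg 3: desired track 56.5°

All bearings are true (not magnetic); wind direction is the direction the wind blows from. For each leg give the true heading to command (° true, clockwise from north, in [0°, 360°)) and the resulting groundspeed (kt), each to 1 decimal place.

Leg 1: heading=316.3°, groundspeed=202.1 kt
Leg 2: heading=104.8°, groundspeed=171.8 kt
Leg 3: heading=65.0°, groundspeed=192.3 kt

Leg 1: desired track 322.2°; wind correction -5.9° → command heading 316.3°, groundspeed 202.1 kt
Leg 2: desired track 94.8°; wind correction +10.0° → command heading 104.8°, groundspeed 171.8 kt
Leg 3: desired track 56.5°; wind correction +8.5° → command heading 65.0°, groundspeed 192.3 kt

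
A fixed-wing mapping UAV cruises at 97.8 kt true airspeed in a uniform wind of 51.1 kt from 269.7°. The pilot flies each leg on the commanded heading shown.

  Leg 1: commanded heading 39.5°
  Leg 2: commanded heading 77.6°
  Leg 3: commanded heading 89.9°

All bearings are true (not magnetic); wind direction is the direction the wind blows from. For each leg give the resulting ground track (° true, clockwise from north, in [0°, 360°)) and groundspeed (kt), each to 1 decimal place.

Leg 1: heading 39.5°; drift +16.7° → track 56.2°, groundspeed 136.3 kt
Leg 2: heading 77.6°; drift +4.1° → track 81.7°, groundspeed 148.2 kt
Leg 3: heading 89.9°; drift -0.1° → track 89.8°, groundspeed 148.9 kt

Leg 1: track=56.2°, groundspeed=136.3 kt
Leg 2: track=81.7°, groundspeed=148.2 kt
Leg 3: track=89.8°, groundspeed=148.9 kt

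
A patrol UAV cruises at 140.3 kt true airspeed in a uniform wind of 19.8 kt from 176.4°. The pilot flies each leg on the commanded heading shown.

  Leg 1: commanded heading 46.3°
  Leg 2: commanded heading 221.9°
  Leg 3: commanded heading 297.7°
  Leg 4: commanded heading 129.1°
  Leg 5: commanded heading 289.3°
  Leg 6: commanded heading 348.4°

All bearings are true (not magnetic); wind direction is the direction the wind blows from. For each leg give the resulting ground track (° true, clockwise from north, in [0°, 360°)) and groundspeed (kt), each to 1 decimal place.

Leg 1: heading 46.3°; drift -5.7° → track 40.6°, groundspeed 153.8 kt
Leg 2: heading 221.9°; drift +6.4° → track 228.3°, groundspeed 127.2 kt
Leg 3: heading 297.7°; drift +6.4° → track 304.1°, groundspeed 151.5 kt
Leg 4: heading 129.1°; drift -6.5° → track 122.6°, groundspeed 127.7 kt
Leg 5: heading 289.3°; drift +7.0° → track 296.3°, groundspeed 149.1 kt
Leg 6: heading 348.4°; drift +1.0° → track 349.4°, groundspeed 159.9 kt

Leg 1: track=40.6°, groundspeed=153.8 kt
Leg 2: track=228.3°, groundspeed=127.2 kt
Leg 3: track=304.1°, groundspeed=151.5 kt
Leg 4: track=122.6°, groundspeed=127.7 kt
Leg 5: track=296.3°, groundspeed=149.1 kt
Leg 6: track=349.4°, groundspeed=159.9 kt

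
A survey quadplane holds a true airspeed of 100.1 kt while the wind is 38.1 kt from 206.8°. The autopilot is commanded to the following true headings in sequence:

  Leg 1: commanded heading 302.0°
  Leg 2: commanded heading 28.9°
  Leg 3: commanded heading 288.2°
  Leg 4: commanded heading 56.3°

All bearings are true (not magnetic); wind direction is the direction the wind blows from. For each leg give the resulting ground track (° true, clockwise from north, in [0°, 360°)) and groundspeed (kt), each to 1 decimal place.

Leg 1: track=322.1°, groundspeed=110.3 kt
Leg 2: track=28.3°, groundspeed=138.2 kt
Leg 3: track=310.0°, groundspeed=101.6 kt
Leg 4: track=48.3°, groundspeed=134.6 kt

Leg 1: heading 302.0°; drift +20.1° → track 322.1°, groundspeed 110.3 kt
Leg 2: heading 28.9°; drift -0.6° → track 28.3°, groundspeed 138.2 kt
Leg 3: heading 288.2°; drift +21.8° → track 310.0°, groundspeed 101.6 kt
Leg 4: heading 56.3°; drift -8.0° → track 48.3°, groundspeed 134.6 kt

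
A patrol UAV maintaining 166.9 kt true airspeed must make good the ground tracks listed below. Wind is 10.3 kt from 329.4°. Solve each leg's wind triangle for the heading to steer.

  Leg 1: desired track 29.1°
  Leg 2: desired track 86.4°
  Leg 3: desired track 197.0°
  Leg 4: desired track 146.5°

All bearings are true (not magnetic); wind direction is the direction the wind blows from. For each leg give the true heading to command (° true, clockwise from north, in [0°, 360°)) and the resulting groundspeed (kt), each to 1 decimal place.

Leg 1: desired track 29.1°; wind correction -3.1° → command heading 26.0°, groundspeed 161.5 kt
Leg 2: desired track 86.4°; wind correction -3.2° → command heading 83.2°, groundspeed 171.3 kt
Leg 3: desired track 197.0°; wind correction +2.6° → command heading 199.6°, groundspeed 173.7 kt
Leg 4: desired track 146.5°; wind correction -0.2° → command heading 146.3°, groundspeed 177.2 kt

Leg 1: heading=26.0°, groundspeed=161.5 kt
Leg 2: heading=83.2°, groundspeed=171.3 kt
Leg 3: heading=199.6°, groundspeed=173.7 kt
Leg 4: heading=146.3°, groundspeed=177.2 kt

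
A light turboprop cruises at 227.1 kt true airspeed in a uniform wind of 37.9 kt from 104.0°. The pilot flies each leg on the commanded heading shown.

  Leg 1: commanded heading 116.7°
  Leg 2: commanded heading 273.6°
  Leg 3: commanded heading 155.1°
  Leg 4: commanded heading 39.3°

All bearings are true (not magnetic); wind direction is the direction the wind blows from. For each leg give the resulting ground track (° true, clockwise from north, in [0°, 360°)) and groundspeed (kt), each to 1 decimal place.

Leg 1: track=119.2°, groundspeed=190.3 kt
Leg 2: track=275.1°, groundspeed=264.5 kt
Leg 3: track=163.4°, groundspeed=205.4 kt
Leg 4: track=30.1°, groundspeed=213.7 kt

Leg 1: heading 116.7°; drift +2.5° → track 119.2°, groundspeed 190.3 kt
Leg 2: heading 273.6°; drift +1.5° → track 275.1°, groundspeed 264.5 kt
Leg 3: heading 155.1°; drift +8.3° → track 163.4°, groundspeed 205.4 kt
Leg 4: heading 39.3°; drift -9.2° → track 30.1°, groundspeed 213.7 kt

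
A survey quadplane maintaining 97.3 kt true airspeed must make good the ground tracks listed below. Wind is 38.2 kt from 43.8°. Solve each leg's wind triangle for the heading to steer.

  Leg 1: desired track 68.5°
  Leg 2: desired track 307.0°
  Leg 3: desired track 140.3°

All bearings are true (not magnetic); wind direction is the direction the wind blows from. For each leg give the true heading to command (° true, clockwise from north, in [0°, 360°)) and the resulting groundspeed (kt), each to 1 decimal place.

Leg 1: desired track 68.5°; wind correction -9.4° → command heading 59.1°, groundspeed 61.3 kt
Leg 2: desired track 307.0°; wind correction +22.9° → command heading 329.9°, groundspeed 94.1 kt
Leg 3: desired track 140.3°; wind correction -23.0° → command heading 117.3°, groundspeed 93.9 kt

Leg 1: heading=59.1°, groundspeed=61.3 kt
Leg 2: heading=329.9°, groundspeed=94.1 kt
Leg 3: heading=117.3°, groundspeed=93.9 kt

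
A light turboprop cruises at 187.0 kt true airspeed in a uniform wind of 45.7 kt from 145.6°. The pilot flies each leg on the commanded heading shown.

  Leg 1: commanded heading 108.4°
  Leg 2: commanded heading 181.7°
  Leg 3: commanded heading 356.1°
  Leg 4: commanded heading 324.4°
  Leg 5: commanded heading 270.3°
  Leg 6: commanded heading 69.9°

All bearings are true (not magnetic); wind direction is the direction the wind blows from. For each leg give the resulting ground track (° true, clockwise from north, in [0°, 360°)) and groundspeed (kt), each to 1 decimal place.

Leg 1: track=98.0°, groundspeed=153.1 kt
Leg 2: track=191.9°, groundspeed=152.5 kt
Leg 3: track=350.2°, groundspeed=227.6 kt
Leg 4: track=324.6°, groundspeed=232.7 kt
Leg 5: track=280.3°, groundspeed=216.3 kt
Leg 6: track=55.8°, groundspeed=181.2 kt

Leg 1: heading 108.4°; drift -10.4° → track 98.0°, groundspeed 153.1 kt
Leg 2: heading 181.7°; drift +10.2° → track 191.9°, groundspeed 152.5 kt
Leg 3: heading 356.1°; drift -5.9° → track 350.2°, groundspeed 227.6 kt
Leg 4: heading 324.4°; drift +0.2° → track 324.6°, groundspeed 232.7 kt
Leg 5: heading 270.3°; drift +10.0° → track 280.3°, groundspeed 216.3 kt
Leg 6: heading 69.9°; drift -14.1° → track 55.8°, groundspeed 181.2 kt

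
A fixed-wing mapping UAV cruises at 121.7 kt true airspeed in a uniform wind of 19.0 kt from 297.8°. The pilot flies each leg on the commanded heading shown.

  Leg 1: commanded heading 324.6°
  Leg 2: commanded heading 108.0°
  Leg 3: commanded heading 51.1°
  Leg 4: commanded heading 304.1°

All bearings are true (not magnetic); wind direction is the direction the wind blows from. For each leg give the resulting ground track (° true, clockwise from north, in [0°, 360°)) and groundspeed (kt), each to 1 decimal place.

Leg 1: heading 324.6°; drift +4.7° → track 329.3°, groundspeed 105.1 kt
Leg 2: heading 108.0°; drift +1.3° → track 109.3°, groundspeed 140.5 kt
Leg 3: heading 51.1°; drift +7.7° → track 58.8°, groundspeed 130.4 kt
Leg 4: heading 304.1°; drift +1.2° → track 305.3°, groundspeed 102.8 kt

Leg 1: track=329.3°, groundspeed=105.1 kt
Leg 2: track=109.3°, groundspeed=140.5 kt
Leg 3: track=58.8°, groundspeed=130.4 kt
Leg 4: track=305.3°, groundspeed=102.8 kt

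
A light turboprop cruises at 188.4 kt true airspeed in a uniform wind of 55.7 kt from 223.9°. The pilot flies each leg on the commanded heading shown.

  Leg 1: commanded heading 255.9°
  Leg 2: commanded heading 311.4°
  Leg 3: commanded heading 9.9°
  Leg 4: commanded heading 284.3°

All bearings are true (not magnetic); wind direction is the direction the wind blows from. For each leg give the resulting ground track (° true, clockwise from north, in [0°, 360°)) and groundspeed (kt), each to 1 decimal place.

Leg 1: track=267.7°, groundspeed=144.2 kt
Leg 2: track=328.1°, groundspeed=194.1 kt
Leg 3: track=17.5°, groundspeed=236.6 kt
Leg 4: track=301.1°, groundspeed=168.0 kt

Leg 1: heading 255.9°; drift +11.8° → track 267.7°, groundspeed 144.2 kt
Leg 2: heading 311.4°; drift +16.7° → track 328.1°, groundspeed 194.1 kt
Leg 3: heading 9.9°; drift +7.6° → track 17.5°, groundspeed 236.6 kt
Leg 4: heading 284.3°; drift +16.8° → track 301.1°, groundspeed 168.0 kt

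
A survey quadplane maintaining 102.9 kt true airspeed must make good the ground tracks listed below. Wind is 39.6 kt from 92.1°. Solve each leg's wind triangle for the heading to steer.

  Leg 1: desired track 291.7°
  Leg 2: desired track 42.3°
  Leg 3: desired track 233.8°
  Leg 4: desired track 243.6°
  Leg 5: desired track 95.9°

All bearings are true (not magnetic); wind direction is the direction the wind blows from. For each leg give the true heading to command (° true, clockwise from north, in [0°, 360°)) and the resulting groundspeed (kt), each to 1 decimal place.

Leg 1: heading=299.1°, groundspeed=139.3 kt
Leg 2: heading=59.4°, groundspeed=72.8 kt
Leg 3: heading=220.0°, groundspeed=131.0 kt
Leg 4: heading=233.0°, groundspeed=136.0 kt
Leg 5: heading=94.4°, groundspeed=63.4 kt

Leg 1: desired track 291.7°; wind correction +7.4° → command heading 299.1°, groundspeed 139.3 kt
Leg 2: desired track 42.3°; wind correction +17.1° → command heading 59.4°, groundspeed 72.8 kt
Leg 3: desired track 233.8°; wind correction -13.8° → command heading 220.0°, groundspeed 131.0 kt
Leg 4: desired track 243.6°; wind correction -10.6° → command heading 233.0°, groundspeed 136.0 kt
Leg 5: desired track 95.9°; wind correction -1.5° → command heading 94.4°, groundspeed 63.4 kt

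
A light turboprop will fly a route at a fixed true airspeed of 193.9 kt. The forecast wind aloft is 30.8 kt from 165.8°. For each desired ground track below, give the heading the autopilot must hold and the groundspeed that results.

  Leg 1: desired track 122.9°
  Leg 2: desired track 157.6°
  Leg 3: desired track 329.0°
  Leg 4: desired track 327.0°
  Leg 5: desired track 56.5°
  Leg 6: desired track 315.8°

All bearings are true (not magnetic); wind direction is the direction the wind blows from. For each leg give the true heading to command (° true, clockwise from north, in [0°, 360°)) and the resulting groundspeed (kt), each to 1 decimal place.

Leg 1: desired track 122.9°; wind correction +6.2° → command heading 129.1°, groundspeed 170.2 kt
Leg 2: desired track 157.6°; wind correction +1.3° → command heading 158.9°, groundspeed 163.4 kt
Leg 3: desired track 329.0°; wind correction -2.6° → command heading 326.4°, groundspeed 223.2 kt
Leg 4: desired track 327.0°; wind correction -2.9° → command heading 324.1°, groundspeed 222.8 kt
Leg 5: desired track 56.5°; wind correction +8.6° → command heading 65.1°, groundspeed 201.9 kt
Leg 6: desired track 315.8°; wind correction -4.6° → command heading 311.2°, groundspeed 220.0 kt

Leg 1: heading=129.1°, groundspeed=170.2 kt
Leg 2: heading=158.9°, groundspeed=163.4 kt
Leg 3: heading=326.4°, groundspeed=223.2 kt
Leg 4: heading=324.1°, groundspeed=222.8 kt
Leg 5: heading=65.1°, groundspeed=201.9 kt
Leg 6: heading=311.2°, groundspeed=220.0 kt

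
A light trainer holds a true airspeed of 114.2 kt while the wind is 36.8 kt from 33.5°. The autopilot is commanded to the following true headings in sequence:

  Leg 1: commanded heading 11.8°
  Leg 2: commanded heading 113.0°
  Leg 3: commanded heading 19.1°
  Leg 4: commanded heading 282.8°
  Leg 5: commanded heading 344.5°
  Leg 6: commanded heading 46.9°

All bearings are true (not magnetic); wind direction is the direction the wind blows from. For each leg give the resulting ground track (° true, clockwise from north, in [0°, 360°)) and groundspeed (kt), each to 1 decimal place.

Leg 1: heading 11.8°; drift -9.7° → track 2.1°, groundspeed 81.2 kt
Leg 2: heading 113.0°; drift +18.6° → track 131.6°, groundspeed 113.4 kt
Leg 3: heading 19.1°; drift -6.6° → track 12.5°, groundspeed 79.1 kt
Leg 4: heading 282.8°; drift -15.1° → track 267.7°, groundspeed 131.8 kt
Leg 5: heading 344.5°; drift -17.1° → track 327.4°, groundspeed 94.2 kt
Leg 6: heading 46.9°; drift +6.2° → track 53.1°, groundspeed 78.9 kt

Leg 1: track=2.1°, groundspeed=81.2 kt
Leg 2: track=131.6°, groundspeed=113.4 kt
Leg 3: track=12.5°, groundspeed=79.1 kt
Leg 4: track=267.7°, groundspeed=131.8 kt
Leg 5: track=327.4°, groundspeed=94.2 kt
Leg 6: track=53.1°, groundspeed=78.9 kt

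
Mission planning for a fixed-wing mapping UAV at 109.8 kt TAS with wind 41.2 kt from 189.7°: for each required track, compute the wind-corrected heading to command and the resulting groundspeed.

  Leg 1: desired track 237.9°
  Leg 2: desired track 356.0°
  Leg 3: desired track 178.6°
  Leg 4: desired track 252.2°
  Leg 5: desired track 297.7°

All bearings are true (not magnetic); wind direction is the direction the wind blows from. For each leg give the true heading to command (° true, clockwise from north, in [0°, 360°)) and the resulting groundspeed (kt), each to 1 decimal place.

Leg 1: desired track 237.9°; wind correction -16.2° → command heading 221.7°, groundspeed 78.0 kt
Leg 2: desired track 356.0°; wind correction -5.1° → command heading 350.9°, groundspeed 149.4 kt
Leg 3: desired track 178.6°; wind correction +4.1° → command heading 182.7°, groundspeed 69.1 kt
Leg 4: desired track 252.2°; wind correction -19.4° → command heading 232.8°, groundspeed 84.5 kt
Leg 5: desired track 297.7°; wind correction -20.9° → command heading 276.8°, groundspeed 115.3 kt

Leg 1: heading=221.7°, groundspeed=78.0 kt
Leg 2: heading=350.9°, groundspeed=149.4 kt
Leg 3: heading=182.7°, groundspeed=69.1 kt
Leg 4: heading=232.8°, groundspeed=84.5 kt
Leg 5: heading=276.8°, groundspeed=115.3 kt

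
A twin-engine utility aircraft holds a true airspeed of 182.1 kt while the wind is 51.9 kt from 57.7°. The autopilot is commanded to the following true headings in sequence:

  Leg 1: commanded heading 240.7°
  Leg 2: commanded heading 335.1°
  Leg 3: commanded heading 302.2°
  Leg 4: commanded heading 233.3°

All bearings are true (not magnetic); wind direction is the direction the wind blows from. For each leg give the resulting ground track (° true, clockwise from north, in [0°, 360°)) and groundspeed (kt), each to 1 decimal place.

Leg 1: heading 240.7°; drift -0.7° → track 240.0°, groundspeed 233.9 kt
Leg 2: heading 335.1°; drift -16.4° → track 318.7°, groundspeed 182.8 kt
Leg 3: heading 302.2°; drift -12.9° → track 289.3°, groundspeed 209.7 kt
Leg 4: heading 233.3°; drift +1.0° → track 234.3°, groundspeed 233.9 kt

Leg 1: track=240.0°, groundspeed=233.9 kt
Leg 2: track=318.7°, groundspeed=182.8 kt
Leg 3: track=289.3°, groundspeed=209.7 kt
Leg 4: track=234.3°, groundspeed=233.9 kt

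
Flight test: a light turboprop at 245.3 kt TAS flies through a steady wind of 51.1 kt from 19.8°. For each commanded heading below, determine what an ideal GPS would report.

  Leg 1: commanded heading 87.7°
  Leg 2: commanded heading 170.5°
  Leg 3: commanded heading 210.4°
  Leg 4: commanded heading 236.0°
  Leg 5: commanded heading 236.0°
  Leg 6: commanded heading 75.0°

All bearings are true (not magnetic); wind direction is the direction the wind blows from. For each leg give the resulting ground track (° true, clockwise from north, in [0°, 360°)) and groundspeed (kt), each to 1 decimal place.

Leg 1: track=99.5°, groundspeed=231.0 kt
Leg 2: track=175.4°, groundspeed=290.9 kt
Leg 3: track=208.6°, groundspeed=295.7 kt
Leg 4: track=230.0°, groundspeed=288.1 kt
Leg 5: track=230.0°, groundspeed=288.1 kt
Leg 6: track=86.0°, groundspeed=220.2 kt

Leg 1: heading 87.7°; drift +11.8° → track 99.5°, groundspeed 231.0 kt
Leg 2: heading 170.5°; drift +4.9° → track 175.4°, groundspeed 290.9 kt
Leg 3: heading 210.4°; drift -1.8° → track 208.6°, groundspeed 295.7 kt
Leg 4: heading 236.0°; drift -6.0° → track 230.0°, groundspeed 288.1 kt
Leg 5: heading 236.0°; drift -6.0° → track 230.0°, groundspeed 288.1 kt
Leg 6: heading 75.0°; drift +11.0° → track 86.0°, groundspeed 220.2 kt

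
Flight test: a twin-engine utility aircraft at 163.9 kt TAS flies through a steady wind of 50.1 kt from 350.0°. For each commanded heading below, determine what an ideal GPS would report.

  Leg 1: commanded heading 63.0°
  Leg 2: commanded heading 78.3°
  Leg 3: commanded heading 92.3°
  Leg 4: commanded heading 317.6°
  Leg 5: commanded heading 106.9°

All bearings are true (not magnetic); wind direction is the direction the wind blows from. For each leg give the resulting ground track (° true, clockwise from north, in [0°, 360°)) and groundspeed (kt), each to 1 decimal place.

Leg 1: track=80.8°, groundspeed=156.8 kt
Leg 2: track=95.4°, groundspeed=170.0 kt
Leg 3: track=108.0°, groundspeed=181.3 kt
Leg 4: track=305.2°, groundspeed=124.5 kt
Leg 5: track=120.4°, groundspeed=191.8 kt

Leg 1: heading 63.0°; drift +17.8° → track 80.8°, groundspeed 156.8 kt
Leg 2: heading 78.3°; drift +17.1° → track 95.4°, groundspeed 170.0 kt
Leg 3: heading 92.3°; drift +15.7° → track 108.0°, groundspeed 181.3 kt
Leg 4: heading 317.6°; drift -12.4° → track 305.2°, groundspeed 124.5 kt
Leg 5: heading 106.9°; drift +13.5° → track 120.4°, groundspeed 191.8 kt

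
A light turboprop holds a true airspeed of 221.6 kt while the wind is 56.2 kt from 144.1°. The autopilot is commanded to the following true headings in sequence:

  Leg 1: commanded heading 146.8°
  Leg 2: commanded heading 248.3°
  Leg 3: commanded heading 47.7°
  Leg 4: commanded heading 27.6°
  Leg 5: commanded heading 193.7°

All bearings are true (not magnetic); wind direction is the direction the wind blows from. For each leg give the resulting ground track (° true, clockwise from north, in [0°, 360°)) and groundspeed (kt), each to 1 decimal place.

Leg 1: track=147.7°, groundspeed=165.5 kt
Leg 2: track=261.3°, groundspeed=241.6 kt
Leg 3: track=33.9°, groundspeed=234.6 kt
Leg 4: track=16.1°, groundspeed=251.8 kt
Leg 5: track=206.7°, groundspeed=190.1 kt

Leg 1: heading 146.8°; drift +0.9° → track 147.7°, groundspeed 165.5 kt
Leg 2: heading 248.3°; drift +13.0° → track 261.3°, groundspeed 241.6 kt
Leg 3: heading 47.7°; drift -13.8° → track 33.9°, groundspeed 234.6 kt
Leg 4: heading 27.6°; drift -11.5° → track 16.1°, groundspeed 251.8 kt
Leg 5: heading 193.7°; drift +13.0° → track 206.7°, groundspeed 190.1 kt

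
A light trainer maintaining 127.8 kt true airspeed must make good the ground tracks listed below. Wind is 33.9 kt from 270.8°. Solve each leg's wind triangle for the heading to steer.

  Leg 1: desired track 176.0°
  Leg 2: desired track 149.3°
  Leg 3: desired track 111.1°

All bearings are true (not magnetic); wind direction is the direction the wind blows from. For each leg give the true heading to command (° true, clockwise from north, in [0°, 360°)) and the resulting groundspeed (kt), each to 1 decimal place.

Leg 1: heading=191.3°, groundspeed=126.1 kt
Leg 2: heading=162.4°, groundspeed=142.2 kt
Leg 3: heading=116.4°, groundspeed=159.1 kt

Leg 1: desired track 176.0°; wind correction +15.3° → command heading 191.3°, groundspeed 126.1 kt
Leg 2: desired track 149.3°; wind correction +13.1° → command heading 162.4°, groundspeed 142.2 kt
Leg 3: desired track 111.1°; wind correction +5.3° → command heading 116.4°, groundspeed 159.1 kt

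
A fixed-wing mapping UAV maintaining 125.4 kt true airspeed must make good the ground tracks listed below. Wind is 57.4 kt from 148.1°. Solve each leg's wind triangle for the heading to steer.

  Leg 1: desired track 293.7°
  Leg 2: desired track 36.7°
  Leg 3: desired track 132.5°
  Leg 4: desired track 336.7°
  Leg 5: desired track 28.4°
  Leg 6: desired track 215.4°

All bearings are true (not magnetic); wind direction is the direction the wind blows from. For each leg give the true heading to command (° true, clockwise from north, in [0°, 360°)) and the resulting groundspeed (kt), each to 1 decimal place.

Leg 1: heading=278.7°, groundspeed=168.5 kt
Leg 2: heading=61.9°, groundspeed=134.4 kt
Leg 3: heading=139.6°, groundspeed=69.2 kt
Leg 4: heading=340.6°, groundspeed=181.9 kt
Leg 5: heading=51.8°, groundspeed=143.5 kt
Leg 6: heading=190.4°, groundspeed=91.5 kt

Leg 1: desired track 293.7°; wind correction -15.0° → command heading 278.7°, groundspeed 168.5 kt
Leg 2: desired track 36.7°; wind correction +25.2° → command heading 61.9°, groundspeed 134.4 kt
Leg 3: desired track 132.5°; wind correction +7.1° → command heading 139.6°, groundspeed 69.2 kt
Leg 4: desired track 336.7°; wind correction +3.9° → command heading 340.6°, groundspeed 181.9 kt
Leg 5: desired track 28.4°; wind correction +23.4° → command heading 51.8°, groundspeed 143.5 kt
Leg 6: desired track 215.4°; wind correction -25.0° → command heading 190.4°, groundspeed 91.5 kt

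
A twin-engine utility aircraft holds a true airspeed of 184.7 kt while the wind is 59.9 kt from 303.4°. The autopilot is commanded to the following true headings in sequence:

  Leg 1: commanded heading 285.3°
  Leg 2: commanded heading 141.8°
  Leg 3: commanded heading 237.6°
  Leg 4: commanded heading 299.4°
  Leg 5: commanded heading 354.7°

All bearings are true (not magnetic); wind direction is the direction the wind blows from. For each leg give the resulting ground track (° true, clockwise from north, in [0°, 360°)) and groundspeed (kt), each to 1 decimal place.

Leg 1: track=277.0°, groundspeed=129.1 kt
Leg 2: track=137.3°, groundspeed=242.3 kt
Leg 3: track=218.8°, groundspeed=169.2 kt
Leg 4: track=297.5°, groundspeed=125.0 kt
Leg 5: track=12.3°, groundspeed=154.5 kt

Leg 1: heading 285.3°; drift -8.3° → track 277.0°, groundspeed 129.1 kt
Leg 2: heading 141.8°; drift -4.5° → track 137.3°, groundspeed 242.3 kt
Leg 3: heading 237.6°; drift -18.8° → track 218.8°, groundspeed 169.2 kt
Leg 4: heading 299.4°; drift -1.9° → track 297.5°, groundspeed 125.0 kt
Leg 5: heading 354.7°; drift +17.6° → track 12.3°, groundspeed 154.5 kt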